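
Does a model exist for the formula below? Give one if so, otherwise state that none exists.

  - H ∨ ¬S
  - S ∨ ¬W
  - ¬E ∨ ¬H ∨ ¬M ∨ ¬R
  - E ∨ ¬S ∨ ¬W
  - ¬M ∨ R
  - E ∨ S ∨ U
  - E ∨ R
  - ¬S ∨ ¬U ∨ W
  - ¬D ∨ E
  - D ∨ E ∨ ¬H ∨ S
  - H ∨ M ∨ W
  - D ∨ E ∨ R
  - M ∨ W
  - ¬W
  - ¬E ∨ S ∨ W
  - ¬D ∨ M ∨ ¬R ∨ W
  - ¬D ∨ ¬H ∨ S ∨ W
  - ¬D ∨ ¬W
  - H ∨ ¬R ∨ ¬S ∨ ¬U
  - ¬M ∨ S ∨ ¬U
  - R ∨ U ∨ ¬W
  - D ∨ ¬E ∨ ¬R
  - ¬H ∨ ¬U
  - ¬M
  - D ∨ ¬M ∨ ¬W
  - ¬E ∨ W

Case M = True:
  Clause (¬M) is falsified — contradiction.
Case M = False:
  (M ∨ W) forces W = True.
  Clause (¬W) is falsified — contradiction.
Both cases fail, so the formula is unsatisfiable.

UNSATISFIABLE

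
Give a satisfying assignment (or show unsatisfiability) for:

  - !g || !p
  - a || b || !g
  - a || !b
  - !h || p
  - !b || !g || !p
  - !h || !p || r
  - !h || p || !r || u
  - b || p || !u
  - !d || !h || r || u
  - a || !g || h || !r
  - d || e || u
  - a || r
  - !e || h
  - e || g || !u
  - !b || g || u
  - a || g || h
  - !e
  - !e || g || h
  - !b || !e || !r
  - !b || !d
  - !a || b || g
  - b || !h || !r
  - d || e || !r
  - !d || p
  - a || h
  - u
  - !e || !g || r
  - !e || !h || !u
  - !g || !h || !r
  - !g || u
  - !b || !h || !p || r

Unit clause (!e) forces e = False.
Unit clause (u) forces u = True.
In (e || g || !u) only g is left, so g = True.
In (!g || !p) only !p is left, so p = False.
In (!h || p) only !h is left, so h = False.
In (b || p || !u) only b is left, so b = True.
In (!b || !d) only !d is left, so d = False.
In (d || e || !r) only !r is left, so r = False.
In (a || h) only a is left, so a = True.
All clauses satisfied.

d = False, h = False, e = False, p = False, a = True, r = False, g = True, u = True, b = True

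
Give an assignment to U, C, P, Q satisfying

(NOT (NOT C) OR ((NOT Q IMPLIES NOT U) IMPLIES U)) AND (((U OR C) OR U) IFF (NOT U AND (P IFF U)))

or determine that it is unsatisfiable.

U=F, C=T, P=F, Q=T

  NOT (NOT C) OR ((NOT Q IMPLIES NOT U) IMPLIES U) = True
    NOT (NOT C) = True
      NOT C = False
    (NOT Q IMPLIES NOT U) IMPLIES U = False
      NOT Q IMPLIES NOT U = True
        NOT Q = False
        NOT U = True
  ((U OR C) OR U) IFF (NOT U AND (P IFF U)) = True
    (U OR C) OR U = True
      U OR C = True
    NOT U AND (P IFF U) = True
      NOT U = True
      P IFF U = True
Both conjuncts True, so the formula holds.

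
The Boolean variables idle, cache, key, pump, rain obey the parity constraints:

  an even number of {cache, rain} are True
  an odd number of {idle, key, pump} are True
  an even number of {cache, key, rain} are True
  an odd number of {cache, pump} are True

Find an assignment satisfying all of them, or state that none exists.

idle: False, cache: False, key: False, pump: True, rain: False

{cache, rain}: 0 true → even ✓
{idle, key, pump}: 1 true → odd ✓
{cache, key, rain}: 0 true → even ✓
{cache, pump}: 1 true → odd ✓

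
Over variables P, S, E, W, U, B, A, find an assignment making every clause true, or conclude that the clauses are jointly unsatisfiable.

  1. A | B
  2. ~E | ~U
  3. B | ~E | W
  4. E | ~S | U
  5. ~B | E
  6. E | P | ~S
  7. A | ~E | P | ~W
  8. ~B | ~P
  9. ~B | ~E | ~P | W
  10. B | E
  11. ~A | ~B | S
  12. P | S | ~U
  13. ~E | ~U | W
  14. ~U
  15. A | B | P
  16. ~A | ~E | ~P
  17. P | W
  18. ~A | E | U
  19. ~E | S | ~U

Unit clause (~U) forces U = False.
Try P = True:
  (~B | ~P) forces B = False.
  (A | B) forces A = True.
  (B | E) forces E = True.
  clause (~A | ~E | ~P) is falsified — backtrack.
So P = False.
  then (P | W) forces W = True.
Set S = False.
Try E = False:
  (~B | E) forces B = False.
  clause (B | E) is falsified — backtrack.
So E = True.
  then (A | ~E | P | ~W) forces A = True.
  then (~A | ~B | S) forces B = False.
All clauses satisfied.

P = False, S = False, E = True, W = True, U = False, B = False, A = True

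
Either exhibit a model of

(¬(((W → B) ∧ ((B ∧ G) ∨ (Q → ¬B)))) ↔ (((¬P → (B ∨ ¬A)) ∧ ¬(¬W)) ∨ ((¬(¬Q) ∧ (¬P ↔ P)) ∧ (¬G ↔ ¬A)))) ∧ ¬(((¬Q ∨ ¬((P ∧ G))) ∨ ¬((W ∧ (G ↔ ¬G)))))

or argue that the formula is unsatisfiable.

Unsatisfiable — no assignment works.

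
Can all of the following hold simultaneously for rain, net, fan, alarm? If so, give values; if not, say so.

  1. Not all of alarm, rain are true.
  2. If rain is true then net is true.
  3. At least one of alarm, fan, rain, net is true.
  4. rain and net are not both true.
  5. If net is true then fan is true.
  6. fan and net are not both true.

rain: False, net: False, fan: False, alarm: True

  (1) {alarm, rain}: 1/2 true — not all ✓
  (2) rain=F ⇒ net: vacuous ✓
  (3) {alarm, fan, rain, net}: 1 true — at least one ✓
  (4) rain=F, net=F — not both ✓
  (5) net=F ⇒ fan: vacuous ✓
  (6) fan=F, net=F — not both ✓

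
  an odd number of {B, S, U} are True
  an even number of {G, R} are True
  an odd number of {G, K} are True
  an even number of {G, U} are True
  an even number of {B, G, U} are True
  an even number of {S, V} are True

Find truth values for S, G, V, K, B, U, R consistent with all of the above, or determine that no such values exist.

S: True, G: False, V: True, K: True, B: False, U: False, R: False

{B, S, U}: 1 true → odd ✓
{G, R}: 0 true → even ✓
{G, K}: 1 true → odd ✓
{G, U}: 0 true → even ✓
{B, G, U}: 0 true → even ✓
{S, V}: 2 true → even ✓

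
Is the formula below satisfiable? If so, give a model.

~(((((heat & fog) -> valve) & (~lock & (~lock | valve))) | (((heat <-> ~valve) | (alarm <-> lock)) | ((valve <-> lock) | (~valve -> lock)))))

Unsatisfiable

Case lock = True: the formula becomes ~((False | True)) = False.
Case lock = False: the formula simplifies to ~((((heat & fog) -> valve) | (((heat <-> ~valve) | ~alarm) | (~valve | valve)))).
  valve = True: this becomes ~((True | True)) = False.
  valve = False: this becomes ~((~((heat & fog)) | True)) = False.
Both cases fail — unsatisfiable.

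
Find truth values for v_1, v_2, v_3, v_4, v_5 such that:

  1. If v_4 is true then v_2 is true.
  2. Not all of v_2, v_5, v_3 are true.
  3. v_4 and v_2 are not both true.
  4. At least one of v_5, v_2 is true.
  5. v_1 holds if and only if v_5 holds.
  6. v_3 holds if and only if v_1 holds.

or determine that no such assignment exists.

v_1 = True; v_2 = False; v_3 = True; v_4 = False; v_5 = True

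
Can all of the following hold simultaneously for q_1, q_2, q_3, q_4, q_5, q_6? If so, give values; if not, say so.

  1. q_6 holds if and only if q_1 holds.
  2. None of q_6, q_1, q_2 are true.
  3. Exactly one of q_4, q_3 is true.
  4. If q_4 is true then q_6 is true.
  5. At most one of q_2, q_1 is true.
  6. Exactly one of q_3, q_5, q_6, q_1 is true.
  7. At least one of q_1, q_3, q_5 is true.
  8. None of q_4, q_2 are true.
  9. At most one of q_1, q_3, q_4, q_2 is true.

q_1 = False, q_2 = False, q_3 = True, q_4 = False, q_5 = False, q_6 = False

  (1) q_6=F, q_1=F — same ✓
  (2) {q_6, q_1, q_2}: 0 true — none ✓
  (3) {q_4, q_3}: 1 true — exactly one ✓
  (4) q_4=F ⇒ q_6: vacuous ✓
  (5) {q_2, q_1}: 0 true — at most one ✓
  (6) {q_3, q_5, q_6, q_1}: 1 true — exactly one ✓
  (7) {q_1, q_3, q_5}: 1 true — at least one ✓
  (8) {q_4, q_2}: 0 true — none ✓
  (9) {q_1, q_3, q_4, q_2}: 1 true — at most one ✓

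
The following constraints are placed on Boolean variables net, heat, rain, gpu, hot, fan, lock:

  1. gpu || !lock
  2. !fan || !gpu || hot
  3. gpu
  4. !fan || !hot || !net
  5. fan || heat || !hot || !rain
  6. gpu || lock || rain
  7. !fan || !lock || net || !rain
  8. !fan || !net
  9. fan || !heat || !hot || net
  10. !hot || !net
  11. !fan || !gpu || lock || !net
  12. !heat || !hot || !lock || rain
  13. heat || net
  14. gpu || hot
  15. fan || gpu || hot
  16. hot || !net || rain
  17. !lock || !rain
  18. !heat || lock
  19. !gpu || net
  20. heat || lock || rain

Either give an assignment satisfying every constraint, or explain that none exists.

net=T, heat=F, rain=T, gpu=T, hot=F, fan=F, lock=F

Unit clause (gpu) forces gpu = True.
In (!gpu || net) only net is left, so net = True.
In (!fan || !net) only !fan is left, so fan = False.
In (!hot || !net) only !hot is left, so hot = False.
In (hot || !net || rain) only rain is left, so rain = True.
In (!lock || !rain) only !lock is left, so lock = False.
In (!heat || lock) only !heat is left, so heat = False.
All clauses satisfied.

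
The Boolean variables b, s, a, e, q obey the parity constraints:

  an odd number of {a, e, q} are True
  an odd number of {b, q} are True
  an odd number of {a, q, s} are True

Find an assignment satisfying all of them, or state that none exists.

b: True, s: False, a: True, e: False, q: False

{a, e, q}: 1 true → odd ✓
{b, q}: 1 true → odd ✓
{a, q, s}: 1 true → odd ✓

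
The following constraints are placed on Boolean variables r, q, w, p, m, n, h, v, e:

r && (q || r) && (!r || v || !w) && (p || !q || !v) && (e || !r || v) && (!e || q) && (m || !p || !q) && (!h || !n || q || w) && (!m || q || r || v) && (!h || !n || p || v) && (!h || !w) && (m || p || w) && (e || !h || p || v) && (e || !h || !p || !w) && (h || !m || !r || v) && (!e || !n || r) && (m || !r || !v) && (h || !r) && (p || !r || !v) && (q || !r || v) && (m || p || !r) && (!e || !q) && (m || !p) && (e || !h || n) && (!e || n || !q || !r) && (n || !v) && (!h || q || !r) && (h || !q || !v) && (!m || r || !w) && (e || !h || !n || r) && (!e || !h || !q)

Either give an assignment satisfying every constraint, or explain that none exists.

Unit clause (r) forces r = True.
In (h || !r) only h is left, so h = True.
In (!h || q || !r) only q is left, so q = True.
In (!e || !h || !q) only !e is left, so e = False.
In (e || !r || v) only v is left, so v = True.
In (!h || !w) only !w is left, so w = False.
In (m || !r || !v) only m is left, so m = True.
In (p || !r || !v) only p is left, so p = True.
In (e || !h || n) only n is left, so n = True.
All clauses satisfied.

r: True, q: True, w: False, p: True, m: True, n: True, h: True, v: True, e: False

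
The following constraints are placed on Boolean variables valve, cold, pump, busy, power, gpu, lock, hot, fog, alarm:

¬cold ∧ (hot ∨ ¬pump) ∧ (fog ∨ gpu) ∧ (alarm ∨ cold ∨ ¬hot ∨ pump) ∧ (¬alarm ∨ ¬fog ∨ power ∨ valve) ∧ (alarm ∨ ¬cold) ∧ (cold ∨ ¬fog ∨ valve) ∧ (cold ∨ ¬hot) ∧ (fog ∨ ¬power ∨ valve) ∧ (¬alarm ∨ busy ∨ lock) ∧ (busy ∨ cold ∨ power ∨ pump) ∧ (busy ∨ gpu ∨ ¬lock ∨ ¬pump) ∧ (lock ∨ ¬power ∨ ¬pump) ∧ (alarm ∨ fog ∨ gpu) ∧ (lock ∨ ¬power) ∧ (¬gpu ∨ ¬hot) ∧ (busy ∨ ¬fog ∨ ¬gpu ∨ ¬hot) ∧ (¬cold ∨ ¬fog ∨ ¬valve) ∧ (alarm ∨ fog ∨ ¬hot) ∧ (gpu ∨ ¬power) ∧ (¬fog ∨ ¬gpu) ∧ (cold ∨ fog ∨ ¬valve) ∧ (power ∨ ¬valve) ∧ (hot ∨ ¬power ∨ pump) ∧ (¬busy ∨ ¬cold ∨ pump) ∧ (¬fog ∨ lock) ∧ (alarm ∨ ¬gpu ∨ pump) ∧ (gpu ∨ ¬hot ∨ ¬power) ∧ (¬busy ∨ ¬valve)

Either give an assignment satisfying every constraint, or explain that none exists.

Unit clause (¬cold) forces cold = False.
In (cold ∨ ¬hot) only ¬hot is left, so hot = False.
In (hot ∨ ¬pump) only ¬pump is left, so pump = False.
In (hot ∨ ¬power ∨ pump) only ¬power is left, so power = False.
In (busy ∨ cold ∨ power ∨ pump) only busy is left, so busy = True.
In (power ∨ ¬valve) only ¬valve is left, so valve = False.
In (cold ∨ ¬fog ∨ valve) only ¬fog is left, so fog = False.
In (fog ∨ gpu) only gpu is left, so gpu = True.
In (alarm ∨ ¬gpu ∨ pump) only alarm is left, so alarm = True.
Set lock = True.
All clauses satisfied.

valve: False, cold: False, pump: False, busy: True, power: False, gpu: True, lock: True, hot: False, fog: False, alarm: True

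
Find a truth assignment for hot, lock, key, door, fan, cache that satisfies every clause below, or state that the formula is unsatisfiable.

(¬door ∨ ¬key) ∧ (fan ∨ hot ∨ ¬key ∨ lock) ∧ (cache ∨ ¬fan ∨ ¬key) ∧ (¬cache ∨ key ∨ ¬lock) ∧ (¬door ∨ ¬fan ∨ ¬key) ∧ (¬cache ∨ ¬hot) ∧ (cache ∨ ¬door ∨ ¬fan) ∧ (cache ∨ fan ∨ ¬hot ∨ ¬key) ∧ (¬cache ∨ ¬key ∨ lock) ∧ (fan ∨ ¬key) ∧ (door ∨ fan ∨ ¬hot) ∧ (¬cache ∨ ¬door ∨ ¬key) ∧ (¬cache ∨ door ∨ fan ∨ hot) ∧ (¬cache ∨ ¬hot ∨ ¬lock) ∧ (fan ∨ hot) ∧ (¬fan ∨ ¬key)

hot = True, lock = False, key = False, door = False, fan = True, cache = False

Set hot = True.
  then (¬cache ∨ ¬hot) forces cache = False.
Set lock = False.
Set key = False.
Set door = False.
  then (door ∨ fan ∨ ¬hot) forces fan = True.
All clauses satisfied.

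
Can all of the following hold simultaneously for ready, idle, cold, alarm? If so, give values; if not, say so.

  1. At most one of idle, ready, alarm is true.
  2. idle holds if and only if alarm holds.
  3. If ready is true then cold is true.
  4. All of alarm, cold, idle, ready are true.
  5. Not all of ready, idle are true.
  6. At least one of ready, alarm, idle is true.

Case ready = True:
  (1) with ready=T forces idle = False.
  Constraint (4) is violated (idle=F) — contradiction.
Case ready = False:
  Constraint (4) is violated (ready=F) — contradiction.
Both cases fail — unsatisfiable.

UNSATISFIABLE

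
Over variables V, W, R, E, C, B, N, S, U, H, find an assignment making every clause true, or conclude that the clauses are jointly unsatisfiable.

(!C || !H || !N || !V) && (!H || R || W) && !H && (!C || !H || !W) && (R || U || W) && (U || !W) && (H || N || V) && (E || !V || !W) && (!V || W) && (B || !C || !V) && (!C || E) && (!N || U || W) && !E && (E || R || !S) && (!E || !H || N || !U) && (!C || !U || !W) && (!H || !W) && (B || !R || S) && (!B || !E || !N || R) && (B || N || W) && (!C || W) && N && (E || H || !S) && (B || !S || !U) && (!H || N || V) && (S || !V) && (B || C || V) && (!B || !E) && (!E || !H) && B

V = False; W = True; R = False; E = False; C = False; B = True; N = True; S = False; U = True; H = False

Unit clause (!H) forces H = False.
Unit clause (!E) forces E = False.
Unit clause (N) forces N = True.
In (E || H || !S) only !S is left, so S = False.
In (S || !V) only !V is left, so V = False.
Unit clause (B) forces B = True.
In (!C || E) only !C is left, so C = False.
Set W = True.
  then (U || !W) forces U = True.
Set R = False.
All clauses satisfied.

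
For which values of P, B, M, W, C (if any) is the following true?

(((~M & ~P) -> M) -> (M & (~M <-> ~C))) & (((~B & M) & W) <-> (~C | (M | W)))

P = False, B = False, M = True, W = True, C = True

  ((~M & ~P) -> M) -> (M & (~M <-> ~C)) = True
    (~M & ~P) -> M = True
      ~M & ~P = False
        ~M = False
        ~P = True
    M & (~M <-> ~C) = True
      ~M <-> ~C = True
        ~M = False
        ~C = False
  ((~B & M) & W) <-> (~C | (M | W)) = True
    (~B & M) & W = True
      ~B & M = True
        ~B = True
    ~C | (M | W) = True
      ~C = False
      M | W = True
Both conjuncts True, so the formula holds.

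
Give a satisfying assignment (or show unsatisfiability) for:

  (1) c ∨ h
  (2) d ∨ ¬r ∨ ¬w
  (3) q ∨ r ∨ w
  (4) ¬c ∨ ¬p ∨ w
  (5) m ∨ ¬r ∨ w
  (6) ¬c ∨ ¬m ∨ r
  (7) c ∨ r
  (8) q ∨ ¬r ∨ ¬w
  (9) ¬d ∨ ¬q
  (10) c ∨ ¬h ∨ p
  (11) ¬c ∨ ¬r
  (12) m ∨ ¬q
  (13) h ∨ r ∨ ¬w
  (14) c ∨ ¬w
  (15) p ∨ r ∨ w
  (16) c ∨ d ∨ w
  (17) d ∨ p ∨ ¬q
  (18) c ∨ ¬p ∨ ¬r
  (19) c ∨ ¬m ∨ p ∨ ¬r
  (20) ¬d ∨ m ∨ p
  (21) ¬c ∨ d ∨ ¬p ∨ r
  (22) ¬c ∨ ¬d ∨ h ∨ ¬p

Set d = False.
Set c = True.
  then (¬c ∨ ¬r) forces r = False.
  then (¬c ∨ d ∨ ¬p ∨ r) forces p = False.
  then (¬c ∨ ¬m ∨ r) forces m = False.
  then (m ∨ ¬q) forces q = False.
  then (p ∨ r ∨ w) forces w = True.
  then (h ∨ r ∨ ¬w) forces h = True.
All clauses satisfied.

d: False; c: True; m: False; p: False; q: False; r: False; w: True; h: True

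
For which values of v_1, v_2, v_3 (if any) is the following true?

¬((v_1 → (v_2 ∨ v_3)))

v_1 = True, v_2 = False, v_3 = False

  ¬((v_1 → (v_2 ∨ v_3))) = True
    v_1 → (v_2 ∨ v_3) = False
      v_2 ∨ v_3 = False
The formula evaluates to True.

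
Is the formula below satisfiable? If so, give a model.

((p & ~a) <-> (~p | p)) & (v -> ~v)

v = False, a = False, p = True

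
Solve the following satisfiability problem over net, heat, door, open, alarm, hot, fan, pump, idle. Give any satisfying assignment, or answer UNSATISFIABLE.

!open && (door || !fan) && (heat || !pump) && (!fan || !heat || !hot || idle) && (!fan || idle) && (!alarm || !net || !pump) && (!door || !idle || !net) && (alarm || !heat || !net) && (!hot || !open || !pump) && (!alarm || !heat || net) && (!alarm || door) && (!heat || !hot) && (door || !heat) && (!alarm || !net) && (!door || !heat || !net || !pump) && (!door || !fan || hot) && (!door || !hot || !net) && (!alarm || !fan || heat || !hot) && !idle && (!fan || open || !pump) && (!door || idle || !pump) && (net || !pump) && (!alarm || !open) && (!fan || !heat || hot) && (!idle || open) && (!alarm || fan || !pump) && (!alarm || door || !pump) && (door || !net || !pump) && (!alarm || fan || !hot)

net=T; heat=F; door=T; open=F; alarm=F; hot=F; fan=F; pump=F; idle=F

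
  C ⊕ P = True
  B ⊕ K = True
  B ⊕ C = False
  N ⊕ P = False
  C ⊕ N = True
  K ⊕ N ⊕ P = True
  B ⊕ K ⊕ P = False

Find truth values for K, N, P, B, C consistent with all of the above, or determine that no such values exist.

K: True, N: True, P: True, B: False, C: False

C ⊕ P = F ⊕ T = True ✓
B ⊕ K = F ⊕ T = True ✓
B ⊕ C = F ⊕ F = False ✓
N ⊕ P = T ⊕ T = False ✓
C ⊕ N = F ⊕ T = True ✓
K ⊕ N ⊕ P = T ⊕ T ⊕ T = True ✓
B ⊕ K ⊕ P = F ⊕ T ⊕ T = False ✓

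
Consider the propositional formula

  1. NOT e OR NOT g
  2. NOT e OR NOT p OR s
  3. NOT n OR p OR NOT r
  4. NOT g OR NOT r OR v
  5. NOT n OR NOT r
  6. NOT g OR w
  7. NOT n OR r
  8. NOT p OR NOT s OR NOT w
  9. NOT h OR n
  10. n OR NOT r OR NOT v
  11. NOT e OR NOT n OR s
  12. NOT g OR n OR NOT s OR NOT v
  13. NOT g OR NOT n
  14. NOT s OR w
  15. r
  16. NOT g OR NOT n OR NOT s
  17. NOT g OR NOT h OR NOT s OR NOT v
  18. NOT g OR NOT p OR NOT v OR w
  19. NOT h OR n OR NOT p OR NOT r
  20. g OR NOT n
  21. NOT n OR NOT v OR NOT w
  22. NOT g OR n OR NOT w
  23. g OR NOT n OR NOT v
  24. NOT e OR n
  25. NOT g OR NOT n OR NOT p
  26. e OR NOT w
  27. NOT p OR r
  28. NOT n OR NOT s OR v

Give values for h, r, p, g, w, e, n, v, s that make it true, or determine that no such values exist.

Unit clause (r) forces r = True.
In (NOT n OR NOT r) only NOT n is left, so n = False.
In (NOT h OR n) only NOT h is left, so h = False.
In (n OR NOT r OR NOT v) only NOT v is left, so v = False.
In (NOT e OR n) only NOT e is left, so e = False.
In (e OR NOT w) only NOT w is left, so w = False.
In (NOT g OR NOT r OR v) only NOT g is left, so g = False.
In (NOT s OR w) only NOT s is left, so s = False.
Set p = False.
All clauses satisfied.

h: False, r: True, p: False, g: False, w: False, e: False, n: False, v: False, s: False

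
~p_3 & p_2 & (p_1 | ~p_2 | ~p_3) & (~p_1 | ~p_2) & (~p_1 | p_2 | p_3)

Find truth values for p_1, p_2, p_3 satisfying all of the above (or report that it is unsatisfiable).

Unit clause (~p_3) forces p_3 = False.
Unit clause (p_2) forces p_2 = True.
In (~p_1 | ~p_2) only ~p_1 is left, so p_1 = False.
Check each clause:
  (~p_3): ~p_3 holds.
  (p_2): p_2 holds.
  (p_1 | ~p_2 | ~p_3): ~p_3 holds.
  (~p_1 | ~p_2): ~p_1 holds.
  (~p_1 | p_2 | p_3): ~p_1 holds.
All clauses satisfied.

p_1=F, p_2=T, p_3=F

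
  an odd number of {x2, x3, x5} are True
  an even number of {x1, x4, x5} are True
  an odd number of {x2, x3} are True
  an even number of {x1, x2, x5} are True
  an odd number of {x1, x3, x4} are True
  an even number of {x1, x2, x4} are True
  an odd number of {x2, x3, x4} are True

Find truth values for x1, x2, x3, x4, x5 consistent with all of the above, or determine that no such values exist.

x1 = False; x2 = False; x3 = True; x4 = False; x5 = False

{x2, x3, x5}: 1 true → odd ✓
{x1, x4, x5}: 0 true → even ✓
{x2, x3}: 1 true → odd ✓
{x1, x2, x5}: 0 true → even ✓
{x1, x3, x4}: 1 true → odd ✓
{x1, x2, x4}: 0 true → even ✓
{x2, x3, x4}: 1 true → odd ✓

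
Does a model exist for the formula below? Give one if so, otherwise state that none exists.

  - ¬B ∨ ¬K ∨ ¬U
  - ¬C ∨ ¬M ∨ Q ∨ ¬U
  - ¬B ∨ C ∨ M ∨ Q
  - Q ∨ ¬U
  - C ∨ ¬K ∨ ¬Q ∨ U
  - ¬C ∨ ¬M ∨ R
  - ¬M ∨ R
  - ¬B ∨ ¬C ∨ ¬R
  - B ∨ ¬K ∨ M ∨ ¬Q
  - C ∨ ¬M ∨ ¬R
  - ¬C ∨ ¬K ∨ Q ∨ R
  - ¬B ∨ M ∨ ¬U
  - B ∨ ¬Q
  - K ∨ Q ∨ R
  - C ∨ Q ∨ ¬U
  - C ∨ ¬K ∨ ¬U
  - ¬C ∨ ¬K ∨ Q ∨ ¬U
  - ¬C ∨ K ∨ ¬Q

Q: True, C: True, R: False, K: True, M: False, B: True, U: False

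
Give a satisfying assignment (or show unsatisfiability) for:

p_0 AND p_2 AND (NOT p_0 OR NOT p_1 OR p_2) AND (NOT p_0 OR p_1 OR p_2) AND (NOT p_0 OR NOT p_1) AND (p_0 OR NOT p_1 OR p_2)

Unit clause (p_0) forces p_0 = True.
Unit clause (p_2) forces p_2 = True.
In (NOT p_0 OR NOT p_1) only NOT p_1 is left, so p_1 = False.
Check each clause:
  (p_0): p_0 holds.
  (p_2): p_2 holds.
  (NOT p_0 OR NOT p_1 OR p_2): NOT p_1 holds.
  (NOT p_0 OR p_1 OR p_2): p_2 holds.
  (NOT p_0 OR NOT p_1): NOT p_1 holds.
  (p_0 OR NOT p_1 OR p_2): p_0 holds.
All clauses satisfied.

p_0: True, p_1: False, p_2: True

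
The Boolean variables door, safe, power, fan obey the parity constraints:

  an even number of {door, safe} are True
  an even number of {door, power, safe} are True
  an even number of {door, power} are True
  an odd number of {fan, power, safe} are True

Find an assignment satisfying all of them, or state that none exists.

door: False, safe: False, power: False, fan: True

{door, safe}: 0 true → even ✓
{door, power, safe}: 0 true → even ✓
{door, power}: 0 true → even ✓
{fan, power, safe}: 1 true → odd ✓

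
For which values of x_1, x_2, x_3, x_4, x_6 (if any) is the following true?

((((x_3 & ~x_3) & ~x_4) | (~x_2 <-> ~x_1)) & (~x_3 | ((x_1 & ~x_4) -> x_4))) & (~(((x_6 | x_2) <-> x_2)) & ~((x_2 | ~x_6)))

x_1 = False, x_2 = False, x_3 = True, x_4 = True, x_6 = True

  (((x_3 & ~x_3) & ~x_4) | (~x_2 <-> ~x_1)) & (~x_3 | ((x_1 & ~x_4) -> x_4)) = True
    ((x_3 & ~x_3) & ~x_4) | (~x_2 <-> ~x_1) = True
      (x_3 & ~x_3) & ~x_4 = False
        x_3 & ~x_3 = False
          ~x_3 = False
        ~x_4 = False
      ~x_2 <-> ~x_1 = True
        ~x_2 = True
        ~x_1 = True
    ~x_3 | ((x_1 & ~x_4) -> x_4) = True
      ~x_3 = False
      (x_1 & ~x_4) -> x_4 = True
        x_1 & ~x_4 = False
          ~x_4 = False
  ~(((x_6 | x_2) <-> x_2)) & ~((x_2 | ~x_6)) = True
    ~(((x_6 | x_2) <-> x_2)) = True
      (x_6 | x_2) <-> x_2 = False
        x_6 | x_2 = True
    ~((x_2 | ~x_6)) = True
      x_2 | ~x_6 = False
        ~x_6 = False
Both conjuncts True, so the formula holds.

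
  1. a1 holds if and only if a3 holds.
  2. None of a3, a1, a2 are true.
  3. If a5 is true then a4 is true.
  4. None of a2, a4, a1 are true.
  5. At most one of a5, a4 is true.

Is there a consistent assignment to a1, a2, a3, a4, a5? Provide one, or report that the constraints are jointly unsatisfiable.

a1 = False; a2 = False; a3 = False; a4 = False; a5 = False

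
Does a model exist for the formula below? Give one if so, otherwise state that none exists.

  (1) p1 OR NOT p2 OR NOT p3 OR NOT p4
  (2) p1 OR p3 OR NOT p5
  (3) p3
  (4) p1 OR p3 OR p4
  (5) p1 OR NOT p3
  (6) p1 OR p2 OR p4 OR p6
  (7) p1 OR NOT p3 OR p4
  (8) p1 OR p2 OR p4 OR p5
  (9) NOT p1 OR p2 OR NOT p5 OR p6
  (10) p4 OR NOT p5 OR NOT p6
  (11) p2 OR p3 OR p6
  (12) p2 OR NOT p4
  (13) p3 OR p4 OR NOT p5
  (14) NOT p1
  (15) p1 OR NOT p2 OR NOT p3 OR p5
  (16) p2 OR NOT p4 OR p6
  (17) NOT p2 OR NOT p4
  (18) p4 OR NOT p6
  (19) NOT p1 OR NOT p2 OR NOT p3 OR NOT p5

Case p1 = True:
  Clause (NOT p1) is falsified — contradiction.
Case p1 = False:
  (p3) forces p3 = True.
  Clause (p1 OR NOT p3) is falsified — contradiction.
Both cases fail, so the formula is unsatisfiable.

Unsatisfiable — no assignment works.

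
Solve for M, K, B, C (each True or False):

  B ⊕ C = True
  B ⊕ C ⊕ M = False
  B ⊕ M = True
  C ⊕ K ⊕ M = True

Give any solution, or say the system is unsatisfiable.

M: True, K: True, B: False, C: True

B ⊕ C = F ⊕ T = True ✓
B ⊕ C ⊕ M = F ⊕ T ⊕ T = False ✓
B ⊕ M = F ⊕ T = True ✓
C ⊕ K ⊕ M = T ⊕ T ⊕ T = True ✓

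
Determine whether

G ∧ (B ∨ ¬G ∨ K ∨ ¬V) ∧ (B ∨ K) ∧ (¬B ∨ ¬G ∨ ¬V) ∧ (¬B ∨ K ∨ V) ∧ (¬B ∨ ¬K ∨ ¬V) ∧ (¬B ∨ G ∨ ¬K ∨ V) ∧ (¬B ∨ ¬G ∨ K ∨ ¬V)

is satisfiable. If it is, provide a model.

V = False, K = True, G = True, B = False

Unit clause (G) forces G = True.
Set V = False.
Set K = True.
Set B = False.
All clauses satisfied.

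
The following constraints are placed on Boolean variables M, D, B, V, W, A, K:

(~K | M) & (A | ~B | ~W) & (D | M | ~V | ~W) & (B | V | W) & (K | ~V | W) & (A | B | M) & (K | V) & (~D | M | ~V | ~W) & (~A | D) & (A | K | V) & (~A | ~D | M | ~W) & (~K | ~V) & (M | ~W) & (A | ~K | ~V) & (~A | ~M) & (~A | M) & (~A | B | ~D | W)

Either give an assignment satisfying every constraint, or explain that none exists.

M = True; D = False; B = True; V = False; W = False; A = False; K = True

Try M = False:
  (~K | M) forces K = False.
  (K | V) forces V = True.
  (K | ~V | W) forces W = True.
  clause (M | ~W) is falsified — backtrack.
So M = True.
  then (~A | ~M) forces A = False.
Set D = False.
Set B = True.
  then (A | ~B | ~W) forces W = False.
Set V = False.
  then (K | V) forces K = True.
All clauses satisfied.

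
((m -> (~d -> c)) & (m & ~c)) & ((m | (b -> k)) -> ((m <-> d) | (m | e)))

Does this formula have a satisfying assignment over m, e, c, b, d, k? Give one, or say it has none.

m = True, e = False, c = False, b = True, d = True, k = True

  (m -> (~d -> c)) & (m & ~c) = True
    m -> (~d -> c) = True
      ~d -> c = True
        ~d = False
    m & ~c = True
      ~c = True
  (m | (b -> k)) -> ((m <-> d) | (m | e)) = True
    m | (b -> k) = True
      b -> k = True
    (m <-> d) | (m | e) = True
      m <-> d = True
      m | e = True
Both conjuncts True, so the formula holds.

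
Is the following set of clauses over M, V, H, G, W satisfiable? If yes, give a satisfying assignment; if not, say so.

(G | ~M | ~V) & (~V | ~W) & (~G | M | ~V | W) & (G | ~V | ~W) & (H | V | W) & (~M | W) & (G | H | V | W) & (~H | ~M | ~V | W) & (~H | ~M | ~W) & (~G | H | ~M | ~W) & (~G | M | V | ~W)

M = False; V = False; H = False; G = False; W = True

Set M = False.
Set V = False.
Set H = False.
  then (H | V | W) forces W = True.
  then (~G | M | V | ~W) forces G = False.
All clauses satisfied.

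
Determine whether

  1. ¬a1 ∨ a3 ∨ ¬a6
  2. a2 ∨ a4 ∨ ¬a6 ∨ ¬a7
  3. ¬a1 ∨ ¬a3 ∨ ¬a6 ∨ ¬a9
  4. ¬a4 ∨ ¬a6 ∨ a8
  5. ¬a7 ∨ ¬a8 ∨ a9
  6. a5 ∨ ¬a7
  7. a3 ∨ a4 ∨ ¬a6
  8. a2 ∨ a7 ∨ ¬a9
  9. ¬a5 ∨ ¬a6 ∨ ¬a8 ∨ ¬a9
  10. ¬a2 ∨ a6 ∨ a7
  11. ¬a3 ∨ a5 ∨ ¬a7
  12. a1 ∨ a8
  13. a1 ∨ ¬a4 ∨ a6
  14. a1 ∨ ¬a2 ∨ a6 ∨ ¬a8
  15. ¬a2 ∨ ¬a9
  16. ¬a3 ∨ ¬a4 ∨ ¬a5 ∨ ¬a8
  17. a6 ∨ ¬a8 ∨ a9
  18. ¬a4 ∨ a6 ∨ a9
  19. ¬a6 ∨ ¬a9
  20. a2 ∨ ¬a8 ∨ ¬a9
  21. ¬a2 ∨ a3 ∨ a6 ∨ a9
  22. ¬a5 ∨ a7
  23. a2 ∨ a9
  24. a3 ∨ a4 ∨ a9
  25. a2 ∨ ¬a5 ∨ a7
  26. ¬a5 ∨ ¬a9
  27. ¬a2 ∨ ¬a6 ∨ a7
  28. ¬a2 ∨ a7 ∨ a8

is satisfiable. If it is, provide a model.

a1: True, a2: True, a3: True, a4: False, a5: True, a6: False, a7: True, a8: False, a9: False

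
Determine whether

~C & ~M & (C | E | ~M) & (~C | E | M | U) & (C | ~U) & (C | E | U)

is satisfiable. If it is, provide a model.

M = False, U = False, C = False, E = True

Unit clause (~C) forces C = False.
Unit clause (~M) forces M = False.
In (C | ~U) only ~U is left, so U = False.
In (C | E | U) only E is left, so E = True.
Check each clause:
  (~C): ~C holds.
  (~M): ~M holds.
  (C | E | ~M): E holds.
  (~C | E | M | U): ~C holds.
  (C | ~U): ~U holds.
  (C | E | U): E holds.
All clauses satisfied.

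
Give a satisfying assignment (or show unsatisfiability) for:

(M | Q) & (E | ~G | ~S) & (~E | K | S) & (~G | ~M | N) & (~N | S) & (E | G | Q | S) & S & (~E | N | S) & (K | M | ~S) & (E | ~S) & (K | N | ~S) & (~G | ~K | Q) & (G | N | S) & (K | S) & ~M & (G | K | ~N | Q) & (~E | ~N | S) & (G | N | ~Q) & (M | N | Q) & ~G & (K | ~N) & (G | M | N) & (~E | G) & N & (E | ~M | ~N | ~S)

Case G = True:
  Clause (~G) is falsified — contradiction.
Case G = False:
  (S) forces S = True.
  (E | ~S) forces E = True.
  Clause (~E | G) is falsified — contradiction.
Both cases fail, so the formula is unsatisfiable.

UNSATISFIABLE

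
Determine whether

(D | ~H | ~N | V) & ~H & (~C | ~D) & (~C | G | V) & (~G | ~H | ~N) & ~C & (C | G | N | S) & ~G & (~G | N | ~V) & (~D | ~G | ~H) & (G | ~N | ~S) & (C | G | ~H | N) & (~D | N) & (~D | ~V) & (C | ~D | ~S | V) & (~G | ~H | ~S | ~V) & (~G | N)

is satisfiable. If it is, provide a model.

Unit clause (~H) forces H = False.
Unit clause (~C) forces C = False.
Unit clause (~G) forces G = False.
Set S = False.
  then (C | G | N | S) forces N = True.
Set D = False.
Set V = True.
All clauses satisfied.

S=F, D=F, H=F, G=F, C=F, N=T, V=T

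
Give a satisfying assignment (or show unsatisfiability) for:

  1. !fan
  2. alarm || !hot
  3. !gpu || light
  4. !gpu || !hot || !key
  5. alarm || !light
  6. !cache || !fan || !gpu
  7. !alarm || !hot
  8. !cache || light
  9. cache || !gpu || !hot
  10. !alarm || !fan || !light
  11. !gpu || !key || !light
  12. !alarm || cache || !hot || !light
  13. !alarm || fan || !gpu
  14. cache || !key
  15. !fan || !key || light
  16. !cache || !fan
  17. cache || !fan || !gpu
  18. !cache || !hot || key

Unit clause (!fan) forces fan = False.
Set alarm = True.
  then (!alarm || !hot) forces hot = False.
  then (!alarm || fan || !gpu) forces gpu = False.
Set light = True.
Set cache = False.
  then (cache || !key) forces key = False.
All clauses satisfied.

alarm=T, fan=F, light=T, gpu=F, hot=F, cache=F, key=F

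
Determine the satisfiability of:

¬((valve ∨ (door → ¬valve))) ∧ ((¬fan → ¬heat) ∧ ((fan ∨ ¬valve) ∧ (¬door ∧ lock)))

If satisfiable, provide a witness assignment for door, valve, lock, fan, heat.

The conjunct ¬((valve ∨ (door → ¬valve))) is unsatisfiable on its own:
  door=F, valve=F: evaluates to False.
  door=F, valve=T: evaluates to False.
  door=T, valve=F: evaluates to False.
  door=T, valve=T: evaluates to False.
So the whole conjunction is unsatisfiable.

No satisfying assignment exists.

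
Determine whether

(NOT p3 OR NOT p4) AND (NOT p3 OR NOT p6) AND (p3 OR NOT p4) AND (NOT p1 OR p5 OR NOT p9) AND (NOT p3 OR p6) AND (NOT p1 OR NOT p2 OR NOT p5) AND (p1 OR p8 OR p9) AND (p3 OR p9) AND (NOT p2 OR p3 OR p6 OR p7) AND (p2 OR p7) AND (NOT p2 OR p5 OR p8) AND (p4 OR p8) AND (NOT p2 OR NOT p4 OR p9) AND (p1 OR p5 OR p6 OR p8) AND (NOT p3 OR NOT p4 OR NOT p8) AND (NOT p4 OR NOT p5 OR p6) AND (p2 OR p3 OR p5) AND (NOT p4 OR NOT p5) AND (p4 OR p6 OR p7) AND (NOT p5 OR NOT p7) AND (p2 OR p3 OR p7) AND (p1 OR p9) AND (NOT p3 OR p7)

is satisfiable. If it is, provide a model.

Set p1 = False.
  then (p1 OR p9) forces p9 = True.
Set p2 = True.
Try p3 = True:
  (NOT p3 OR NOT p4) forces p4 = False.
  (NOT p3 OR NOT p6) forces p6 = False.
  clause (NOT p3 OR p6) is falsified — backtrack.
So p3 = False.
  then (p3 OR NOT p4) forces p4 = False.
  then (p4 OR p8) forces p8 = True.
Set p5 = False.
Set p6 = True.
Set p7 = True.
All clauses satisfied.

p1=F, p2=T, p3=F, p4=F, p5=F, p6=T, p7=T, p8=T, p9=T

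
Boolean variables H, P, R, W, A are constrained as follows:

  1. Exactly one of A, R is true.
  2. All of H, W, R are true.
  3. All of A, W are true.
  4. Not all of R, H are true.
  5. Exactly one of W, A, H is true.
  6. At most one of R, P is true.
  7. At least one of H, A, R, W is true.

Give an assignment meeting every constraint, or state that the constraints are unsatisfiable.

Case H = True:
  (2) forces W = True.
  Constraint (5) is violated (W=T, H=T) — contradiction.
Case H = False:
  Constraint (2) is violated (H=F) — contradiction.
Both cases fail — unsatisfiable.

UNSATISFIABLE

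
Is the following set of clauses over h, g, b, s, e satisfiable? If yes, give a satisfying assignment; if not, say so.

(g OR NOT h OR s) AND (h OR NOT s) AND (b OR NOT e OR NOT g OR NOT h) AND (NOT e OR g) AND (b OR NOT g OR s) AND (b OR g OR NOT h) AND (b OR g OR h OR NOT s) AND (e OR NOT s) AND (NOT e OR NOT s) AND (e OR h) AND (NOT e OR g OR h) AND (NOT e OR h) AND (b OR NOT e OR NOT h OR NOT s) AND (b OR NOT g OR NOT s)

Set h = True.
Set g = True.
Try b = False:
  (b OR NOT e OR NOT g OR NOT h) forces e = False.
  (b OR NOT g OR s) forces s = True.
  clause (e OR NOT s) is falsified — backtrack.
So b = True.
Set s = False.
Set e = True.
All clauses satisfied.

h = True, g = True, b = True, s = False, e = True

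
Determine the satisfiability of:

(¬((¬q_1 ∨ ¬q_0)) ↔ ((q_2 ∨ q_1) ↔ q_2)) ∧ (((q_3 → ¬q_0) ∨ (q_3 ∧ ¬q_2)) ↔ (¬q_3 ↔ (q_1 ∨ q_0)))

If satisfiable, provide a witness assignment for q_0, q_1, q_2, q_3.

q_0 = True; q_1 = True; q_2 = True; q_3 = False

  ¬((¬q_1 ∨ ¬q_0)) ↔ ((q_2 ∨ q_1) ↔ q_2) = True
    ¬((¬q_1 ∨ ¬q_0)) = True
      ¬q_1 ∨ ¬q_0 = False
        ¬q_1 = False
        ¬q_0 = False
    (q_2 ∨ q_1) ↔ q_2 = True
      q_2 ∨ q_1 = True
  ((q_3 → ¬q_0) ∨ (q_3 ∧ ¬q_2)) ↔ (¬q_3 ↔ (q_1 ∨ q_0)) = True
    (q_3 → ¬q_0) ∨ (q_3 ∧ ¬q_2) = True
      q_3 → ¬q_0 = True
        ¬q_0 = False
      q_3 ∧ ¬q_2 = False
        ¬q_2 = False
    ¬q_3 ↔ (q_1 ∨ q_0) = True
      ¬q_3 = True
      q_1 ∨ q_0 = True
Both conjuncts True, so the formula holds.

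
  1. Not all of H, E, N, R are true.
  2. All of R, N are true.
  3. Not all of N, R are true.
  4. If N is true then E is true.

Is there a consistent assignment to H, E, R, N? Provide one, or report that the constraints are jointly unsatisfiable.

Unsatisfiable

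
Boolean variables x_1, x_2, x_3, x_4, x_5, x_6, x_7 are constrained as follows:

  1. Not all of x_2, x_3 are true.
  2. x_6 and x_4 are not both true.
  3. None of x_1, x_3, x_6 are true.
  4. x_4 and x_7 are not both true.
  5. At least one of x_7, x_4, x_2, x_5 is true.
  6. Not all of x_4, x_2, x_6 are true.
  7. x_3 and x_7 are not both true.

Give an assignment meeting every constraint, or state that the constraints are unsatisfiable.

x_1 = False, x_2 = True, x_3 = False, x_4 = False, x_5 = True, x_6 = False, x_7 = True

  (1) {x_2, x_3}: 1/2 true — not all ✓
  (2) x_6=F, x_4=F — not both ✓
  (3) {x_1, x_3, x_6}: 0 true — none ✓
  (4) x_4=F, x_7=T — not both ✓
  (5) {x_7, x_4, x_2, x_5}: 3 true — at least one ✓
  (6) {x_4, x_2, x_6}: 1/3 true — not all ✓
  (7) x_3=F, x_7=T — not both ✓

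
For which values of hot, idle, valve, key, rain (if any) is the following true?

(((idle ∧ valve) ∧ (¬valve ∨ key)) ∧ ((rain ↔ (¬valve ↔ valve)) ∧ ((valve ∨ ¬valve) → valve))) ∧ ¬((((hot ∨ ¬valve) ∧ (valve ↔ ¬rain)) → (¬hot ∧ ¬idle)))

hot=T, idle=T, valve=T, key=T, rain=F

  ((idle ∧ valve) ∧ (¬valve ∨ key)) ∧ ((rain ↔ (¬valve ↔ valve)) ∧ ((valve ∨ ¬valve) → valve)) = True
    (idle ∧ valve) ∧ (¬valve ∨ key) = True
      idle ∧ valve = True
      ¬valve ∨ key = True
        ¬valve = False
    (rain ↔ (¬valve ↔ valve)) ∧ ((valve ∨ ¬valve) → valve) = True
      rain ↔ (¬valve ↔ valve) = True
        ¬valve ↔ valve = False
          ¬valve = False
      (valve ∨ ¬valve) → valve = True
        valve ∨ ¬valve = True
          ¬valve = False
  ¬((((hot ∨ ¬valve) ∧ (valve ↔ ¬rain)) → (¬hot ∧ ¬idle))) = True
    ((hot ∨ ¬valve) ∧ (valve ↔ ¬rain)) → (¬hot ∧ ¬idle) = False
      (hot ∨ ¬valve) ∧ (valve ↔ ¬rain) = True
        hot ∨ ¬valve = True
          ¬valve = False
        valve ↔ ¬rain = True
          ¬rain = True
      ¬hot ∧ ¬idle = False
        ¬hot = False
        ¬idle = False
Both conjuncts True, so the formula holds.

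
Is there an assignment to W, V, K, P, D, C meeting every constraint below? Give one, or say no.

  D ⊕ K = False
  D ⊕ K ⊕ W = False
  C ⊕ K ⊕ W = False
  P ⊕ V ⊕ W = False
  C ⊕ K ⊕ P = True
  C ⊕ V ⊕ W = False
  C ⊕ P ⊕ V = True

W=F, V=T, K=T, P=T, D=T, C=T

D ⊕ K = T ⊕ T = False ✓
D ⊕ K ⊕ W = T ⊕ T ⊕ F = False ✓
C ⊕ K ⊕ W = T ⊕ T ⊕ F = False ✓
P ⊕ V ⊕ W = T ⊕ T ⊕ F = False ✓
C ⊕ K ⊕ P = T ⊕ T ⊕ T = True ✓
C ⊕ V ⊕ W = T ⊕ T ⊕ F = False ✓
C ⊕ P ⊕ V = T ⊕ T ⊕ T = True ✓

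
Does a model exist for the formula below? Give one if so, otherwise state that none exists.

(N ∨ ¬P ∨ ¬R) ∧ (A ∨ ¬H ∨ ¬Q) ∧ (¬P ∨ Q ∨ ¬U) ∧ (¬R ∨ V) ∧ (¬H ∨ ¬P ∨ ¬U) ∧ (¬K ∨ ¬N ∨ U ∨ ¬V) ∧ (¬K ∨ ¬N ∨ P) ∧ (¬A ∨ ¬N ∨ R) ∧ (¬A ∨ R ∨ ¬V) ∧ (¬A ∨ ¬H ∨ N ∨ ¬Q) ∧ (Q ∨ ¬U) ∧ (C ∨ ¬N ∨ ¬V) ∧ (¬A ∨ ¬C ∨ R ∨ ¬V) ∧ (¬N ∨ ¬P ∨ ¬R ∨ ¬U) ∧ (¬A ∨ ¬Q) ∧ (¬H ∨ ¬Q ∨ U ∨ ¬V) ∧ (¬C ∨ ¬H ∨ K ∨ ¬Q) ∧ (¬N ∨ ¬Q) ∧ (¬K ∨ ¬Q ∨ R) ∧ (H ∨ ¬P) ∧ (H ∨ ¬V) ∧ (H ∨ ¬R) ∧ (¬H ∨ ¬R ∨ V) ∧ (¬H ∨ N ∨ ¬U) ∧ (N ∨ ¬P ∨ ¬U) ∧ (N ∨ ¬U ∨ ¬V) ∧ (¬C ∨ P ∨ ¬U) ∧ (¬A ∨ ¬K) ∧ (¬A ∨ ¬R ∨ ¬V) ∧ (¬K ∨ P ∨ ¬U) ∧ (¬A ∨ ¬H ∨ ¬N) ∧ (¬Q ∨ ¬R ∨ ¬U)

Set A = False.
Set N = True.
  then (¬N ∨ ¬Q) forces Q = False.
  then (Q ∨ ¬U) forces U = False.
Set V = False.
  then (¬R ∨ V) forces R = False.
Set K = False.
Set P = False.
Set C = True.
Set H = False.
All clauses satisfied.

A: False, N: True, V: False, K: False, R: False, U: False, P: False, C: True, Q: False, H: False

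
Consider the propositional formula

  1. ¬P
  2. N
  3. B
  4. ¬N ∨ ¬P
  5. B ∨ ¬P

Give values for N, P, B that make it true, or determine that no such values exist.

Unit clause (¬P) forces P = False.
Unit clause (N) forces N = True.
Unit clause (B) forces B = True.
Check each clause:
  (¬P): ¬P holds.
  (N): N holds.
  (B): B holds.
  (¬N ∨ ¬P): ¬P holds.
  (B ∨ ¬P): B holds.
All clauses satisfied.

N=T; P=F; B=T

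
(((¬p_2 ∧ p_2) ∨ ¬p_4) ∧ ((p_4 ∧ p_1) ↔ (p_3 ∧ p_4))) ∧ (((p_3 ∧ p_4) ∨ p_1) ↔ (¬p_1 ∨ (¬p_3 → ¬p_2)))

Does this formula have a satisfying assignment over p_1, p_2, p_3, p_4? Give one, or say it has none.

p_1 = True; p_2 = False; p_3 = True; p_4 = False

  ((¬p_2 ∧ p_2) ∨ ¬p_4) ∧ ((p_4 ∧ p_1) ↔ (p_3 ∧ p_4)) = True
    (¬p_2 ∧ p_2) ∨ ¬p_4 = True
      ¬p_2 ∧ p_2 = False
        ¬p_2 = True
      ¬p_4 = True
    (p_4 ∧ p_1) ↔ (p_3 ∧ p_4) = True
      p_4 ∧ p_1 = False
      p_3 ∧ p_4 = False
  ((p_3 ∧ p_4) ∨ p_1) ↔ (¬p_1 ∨ (¬p_3 → ¬p_2)) = True
    (p_3 ∧ p_4) ∨ p_1 = True
      p_3 ∧ p_4 = False
    ¬p_1 ∨ (¬p_3 → ¬p_2) = True
      ¬p_1 = False
      ¬p_3 → ¬p_2 = True
        ¬p_3 = False
        ¬p_2 = True
Both conjuncts True, so the formula holds.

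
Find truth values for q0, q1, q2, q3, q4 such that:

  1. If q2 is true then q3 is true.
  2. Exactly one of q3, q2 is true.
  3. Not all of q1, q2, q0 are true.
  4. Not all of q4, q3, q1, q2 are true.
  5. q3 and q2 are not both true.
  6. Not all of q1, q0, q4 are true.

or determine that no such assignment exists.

q0=T, q1=F, q2=F, q3=T, q4=F

  (1) q2=F ⇒ q3: vacuous ✓
  (2) {q3, q2}: 1 true — exactly one ✓
  (3) {q1, q2, q0}: 1/3 true — not all ✓
  (4) {q4, q3, q1, q2}: 1/4 true — not all ✓
  (5) q3=T, q2=F — not both ✓
  (6) {q1, q0, q4}: 1/3 true — not all ✓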